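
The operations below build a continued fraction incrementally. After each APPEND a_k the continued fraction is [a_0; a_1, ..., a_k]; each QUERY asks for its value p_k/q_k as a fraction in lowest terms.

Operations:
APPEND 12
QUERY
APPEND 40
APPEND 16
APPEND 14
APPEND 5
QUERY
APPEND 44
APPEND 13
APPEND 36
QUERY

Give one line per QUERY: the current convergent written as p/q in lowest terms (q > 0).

APPEND 12: p_0 = 12·1 + 0 = 12, q_0 = 12·0 + 1 = 1 → 12/1
APPEND 40: p_1 = 40·12 + 1 = 481, q_1 = 40·1 + 0 = 40 → 481/40
APPEND 16: p_2 = 16·481 + 12 = 7708, q_2 = 16·40 + 1 = 641 → 7708/641
APPEND 14: p_3 = 14·7708 + 481 = 108393, q_3 = 14·641 + 40 = 9014 → 108393/9014
APPEND 5: p_4 = 5·108393 + 7708 = 549673, q_4 = 5·9014 + 641 = 45711 → 549673/45711
APPEND 44: p_5 = 44·549673 + 108393 = 24294005, q_5 = 44·45711 + 9014 = 2020298 → 24294005/2020298
APPEND 13: p_6 = 13·24294005 + 549673 = 316371738, q_6 = 13·2020298 + 45711 = 26309585 → 316371738/26309585
APPEND 36: p_7 = 36·316371738 + 24294005 = 11413676573, q_7 = 36·26309585 + 2020298 = 949165358 → 11413676573/949165358

12/1
549673/45711
11413676573/949165358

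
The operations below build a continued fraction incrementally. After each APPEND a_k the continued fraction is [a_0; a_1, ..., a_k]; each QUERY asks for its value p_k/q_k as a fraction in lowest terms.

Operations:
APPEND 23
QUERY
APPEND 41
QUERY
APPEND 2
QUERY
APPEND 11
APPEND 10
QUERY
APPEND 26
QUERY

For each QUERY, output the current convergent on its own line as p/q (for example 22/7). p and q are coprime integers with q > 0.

APPEND 23: p_0 = 23·1 + 0 = 23, q_0 = 23·0 + 1 = 1 → 23/1
APPEND 41: p_1 = 41·23 + 1 = 944, q_1 = 41·1 + 0 = 41 → 944/41
APPEND 2: p_2 = 2·944 + 23 = 1911, q_2 = 2·41 + 1 = 83 → 1911/83
APPEND 11: p_3 = 11·1911 + 944 = 21965, q_3 = 11·83 + 41 = 954 → 21965/954
APPEND 10: p_4 = 10·21965 + 1911 = 221561, q_4 = 10·954 + 83 = 9623 → 221561/9623
APPEND 26: p_5 = 26·221561 + 21965 = 5782551, q_5 = 26·9623 + 954 = 251152 → 5782551/251152

23/1
944/41
1911/83
221561/9623
5782551/251152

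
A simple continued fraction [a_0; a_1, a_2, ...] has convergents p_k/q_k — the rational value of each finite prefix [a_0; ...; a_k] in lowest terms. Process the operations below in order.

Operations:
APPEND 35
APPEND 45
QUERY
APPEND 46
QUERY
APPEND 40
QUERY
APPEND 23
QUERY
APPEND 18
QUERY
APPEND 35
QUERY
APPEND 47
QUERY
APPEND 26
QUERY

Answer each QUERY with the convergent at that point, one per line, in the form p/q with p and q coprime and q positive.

APPEND 35: p_0 = 35·1 + 0 = 35, q_0 = 35·0 + 1 = 1 → 35/1
APPEND 45: p_1 = 45·35 + 1 = 1576, q_1 = 45·1 + 0 = 45 → 1576/45
APPEND 46: p_2 = 46·1576 + 35 = 72531, q_2 = 46·45 + 1 = 2071 → 72531/2071
APPEND 40: p_3 = 40·72531 + 1576 = 2902816, q_3 = 40·2071 + 45 = 82885 → 2902816/82885
APPEND 23: p_4 = 23·2902816 + 72531 = 66837299, q_4 = 23·82885 + 2071 = 1908426 → 66837299/1908426
APPEND 18: p_5 = 18·66837299 + 2902816 = 1205974198, q_5 = 18·1908426 + 82885 = 34434553 → 1205974198/34434553
APPEND 35: p_6 = 35·1205974198 + 66837299 = 42275934229, q_6 = 35·34434553 + 1908426 = 1207117781 → 42275934229/1207117781
APPEND 47: p_7 = 47·42275934229 + 1205974198 = 1988174882961, q_7 = 47·1207117781 + 34434553 = 56768970260 → 1988174882961/56768970260
APPEND 26: p_8 = 26·1988174882961 + 42275934229 = 51734822891215, q_8 = 26·56768970260 + 1207117781 = 1477200344541 → 51734822891215/1477200344541

1576/45
72531/2071
2902816/82885
66837299/1908426
1205974198/34434553
42275934229/1207117781
1988174882961/56768970260
51734822891215/1477200344541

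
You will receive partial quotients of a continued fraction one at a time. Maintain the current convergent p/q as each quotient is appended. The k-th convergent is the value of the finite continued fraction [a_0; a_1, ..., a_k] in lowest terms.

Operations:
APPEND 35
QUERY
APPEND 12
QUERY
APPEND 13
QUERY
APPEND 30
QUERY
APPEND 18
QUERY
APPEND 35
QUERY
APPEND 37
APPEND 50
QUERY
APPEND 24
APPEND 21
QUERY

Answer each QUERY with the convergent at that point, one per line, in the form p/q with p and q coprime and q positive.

APPEND 35: p_0 = 35·1 + 0 = 35, q_0 = 35·0 + 1 = 1 → 35/1
APPEND 12: p_1 = 12·35 + 1 = 421, q_1 = 12·1 + 0 = 12 → 421/12
APPEND 13: p_2 = 13·421 + 35 = 5508, q_2 = 13·12 + 1 = 157 → 5508/157
APPEND 30: p_3 = 30·5508 + 421 = 165661, q_3 = 30·157 + 12 = 4722 → 165661/4722
APPEND 18: p_4 = 18·165661 + 5508 = 2987406, q_4 = 18·4722 + 157 = 85153 → 2987406/85153
APPEND 35: p_5 = 35·2987406 + 165661 = 104724871, q_5 = 35·85153 + 4722 = 2985077 → 104724871/2985077
APPEND 37: p_6 = 37·104724871 + 2987406 = 3877807633, q_6 = 37·2985077 + 85153 = 110533002 → 3877807633/110533002
APPEND 50: p_7 = 50·3877807633 + 104724871 = 193995106521, q_7 = 50·110533002 + 2985077 = 5529635177 → 193995106521/5529635177
APPEND 24: p_8 = 24·193995106521 + 3877807633 = 4659760364137, q_8 = 24·5529635177 + 110533002 = 132821777250 → 4659760364137/132821777250
APPEND 21: p_9 = 21·4659760364137 + 193995106521 = 98048962753398, q_9 = 21·132821777250 + 5529635177 = 2794786957427 → 98048962753398/2794786957427

35/1
421/12
5508/157
165661/4722
2987406/85153
104724871/2985077
193995106521/5529635177
98048962753398/2794786957427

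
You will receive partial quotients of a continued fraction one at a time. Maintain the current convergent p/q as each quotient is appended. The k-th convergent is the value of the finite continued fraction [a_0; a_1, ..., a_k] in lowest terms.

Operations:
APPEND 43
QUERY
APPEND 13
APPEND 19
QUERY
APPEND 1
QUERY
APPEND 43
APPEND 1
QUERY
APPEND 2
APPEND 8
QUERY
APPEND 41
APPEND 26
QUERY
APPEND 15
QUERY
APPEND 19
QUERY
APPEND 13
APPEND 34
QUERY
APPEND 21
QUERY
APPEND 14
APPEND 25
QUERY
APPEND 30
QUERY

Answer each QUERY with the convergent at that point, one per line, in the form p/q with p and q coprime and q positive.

APPEND 43: p_0 = 43·1 + 0 = 43, q_0 = 43·0 + 1 = 1 → 43/1
APPEND 13: p_1 = 13·43 + 1 = 560, q_1 = 13·1 + 0 = 13 → 560/13
APPEND 19: p_2 = 19·560 + 43 = 10683, q_2 = 19·13 + 1 = 248 → 10683/248
APPEND 1: p_3 = 1·10683 + 560 = 11243, q_3 = 1·248 + 13 = 261 → 11243/261
APPEND 43: p_4 = 43·11243 + 10683 = 494132, q_4 = 43·261 + 248 = 11471 → 494132/11471
APPEND 1: p_5 = 1·494132 + 11243 = 505375, q_5 = 1·11471 + 261 = 11732 → 505375/11732
APPEND 2: p_6 = 2·505375 + 494132 = 1504882, q_6 = 2·11732 + 11471 = 34935 → 1504882/34935
APPEND 8: p_7 = 8·1504882 + 505375 = 12544431, q_7 = 8·34935 + 11732 = 291212 → 12544431/291212
APPEND 41: p_8 = 41·12544431 + 1504882 = 515826553, q_8 = 41·291212 + 34935 = 11974627 → 515826553/11974627
APPEND 26: p_9 = 26·515826553 + 12544431 = 13424034809, q_9 = 26·11974627 + 291212 = 311631514 → 13424034809/311631514
APPEND 15: p_10 = 15·13424034809 + 515826553 = 201876348688, q_10 = 15·311631514 + 11974627 = 4686447337 → 201876348688/4686447337
APPEND 19: p_11 = 19·201876348688 + 13424034809 = 3849074659881, q_11 = 19·4686447337 + 311631514 = 89354130917 → 3849074659881/89354130917
APPEND 13: p_12 = 13·3849074659881 + 201876348688 = 50239846927141, q_12 = 13·89354130917 + 4686447337 = 1166290149258 → 50239846927141/1166290149258
APPEND 34: p_13 = 34·50239846927141 + 3849074659881 = 1712003870182675, q_13 = 34·1166290149258 + 89354130917 = 39743219205689 → 1712003870182675/39743219205689
APPEND 21: p_14 = 21·1712003870182675 + 50239846927141 = 36002321120763316, q_14 = 21·39743219205689 + 1166290149258 = 835773893468727 → 36002321120763316/835773893468727
APPEND 14: p_15 = 14·36002321120763316 + 1712003870182675 = 505744499560869099, q_15 = 14·835773893468727 + 39743219205689 = 11740577727767867 → 505744499560869099/11740577727767867
APPEND 25: p_16 = 25·505744499560869099 + 36002321120763316 = 12679614810142490791, q_16 = 25·11740577727767867 + 835773893468727 = 294350217087665402 → 12679614810142490791/294350217087665402
APPEND 30: p_17 = 30·12679614810142490791 + 505744499560869099 = 380894188803835592829, q_17 = 30·294350217087665402 + 11740577727767867 = 8842247090357729927 → 380894188803835592829/8842247090357729927

43/1
10683/248
11243/261
505375/11732
12544431/291212
13424034809/311631514
201876348688/4686447337
3849074659881/89354130917
1712003870182675/39743219205689
36002321120763316/835773893468727
12679614810142490791/294350217087665402
380894188803835592829/8842247090357729927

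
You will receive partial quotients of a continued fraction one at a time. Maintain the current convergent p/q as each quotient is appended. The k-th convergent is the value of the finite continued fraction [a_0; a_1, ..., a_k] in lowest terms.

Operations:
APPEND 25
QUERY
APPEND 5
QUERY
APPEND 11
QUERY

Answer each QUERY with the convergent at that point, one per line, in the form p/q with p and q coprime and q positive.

25/1
126/5
1411/56

APPEND 25: p_0 = 25·1 + 0 = 25, q_0 = 25·0 + 1 = 1 → 25/1
APPEND 5: p_1 = 5·25 + 1 = 126, q_1 = 5·1 + 0 = 5 → 126/5
APPEND 11: p_2 = 11·126 + 25 = 1411, q_2 = 11·5 + 1 = 56 → 1411/56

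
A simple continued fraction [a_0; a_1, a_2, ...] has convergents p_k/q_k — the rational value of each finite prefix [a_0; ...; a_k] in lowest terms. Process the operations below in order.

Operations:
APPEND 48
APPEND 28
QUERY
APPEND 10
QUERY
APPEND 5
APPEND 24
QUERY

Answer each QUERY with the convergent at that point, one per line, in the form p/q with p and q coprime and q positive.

APPEND 48: p_0 = 48·1 + 0 = 48, q_0 = 48·0 + 1 = 1 → 48/1
APPEND 28: p_1 = 28·48 + 1 = 1345, q_1 = 28·1 + 0 = 28 → 1345/28
APPEND 10: p_2 = 10·1345 + 48 = 13498, q_2 = 10·28 + 1 = 281 → 13498/281
APPEND 5: p_3 = 5·13498 + 1345 = 68835, q_3 = 5·281 + 28 = 1433 → 68835/1433
APPEND 24: p_4 = 24·68835 + 13498 = 1665538, q_4 = 24·1433 + 281 = 34673 → 1665538/34673

1345/28
13498/281
1665538/34673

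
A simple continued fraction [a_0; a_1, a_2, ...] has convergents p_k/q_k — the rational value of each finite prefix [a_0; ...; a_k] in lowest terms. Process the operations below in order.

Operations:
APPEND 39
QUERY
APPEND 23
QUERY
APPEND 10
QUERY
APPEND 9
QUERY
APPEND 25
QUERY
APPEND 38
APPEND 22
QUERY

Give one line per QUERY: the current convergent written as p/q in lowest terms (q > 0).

39/1
898/23
9019/231
82069/2102
2060744/52781
1726648246/44223941

APPEND 39: p_0 = 39·1 + 0 = 39, q_0 = 39·0 + 1 = 1 → 39/1
APPEND 23: p_1 = 23·39 + 1 = 898, q_1 = 23·1 + 0 = 23 → 898/23
APPEND 10: p_2 = 10·898 + 39 = 9019, q_2 = 10·23 + 1 = 231 → 9019/231
APPEND 9: p_3 = 9·9019 + 898 = 82069, q_3 = 9·231 + 23 = 2102 → 82069/2102
APPEND 25: p_4 = 25·82069 + 9019 = 2060744, q_4 = 25·2102 + 231 = 52781 → 2060744/52781
APPEND 38: p_5 = 38·2060744 + 82069 = 78390341, q_5 = 38·52781 + 2102 = 2007780 → 78390341/2007780
APPEND 22: p_6 = 22·78390341 + 2060744 = 1726648246, q_6 = 22·2007780 + 52781 = 44223941 → 1726648246/44223941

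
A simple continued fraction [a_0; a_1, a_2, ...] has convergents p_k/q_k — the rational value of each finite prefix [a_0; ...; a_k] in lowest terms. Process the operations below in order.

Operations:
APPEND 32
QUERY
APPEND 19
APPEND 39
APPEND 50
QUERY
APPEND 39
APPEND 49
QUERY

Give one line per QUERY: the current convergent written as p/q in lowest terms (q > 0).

APPEND 32: p_0 = 32·1 + 0 = 32, q_0 = 32·0 + 1 = 1 → 32/1
APPEND 19: p_1 = 19·32 + 1 = 609, q_1 = 19·1 + 0 = 19 → 609/19
APPEND 39: p_2 = 39·609 + 32 = 23783, q_2 = 39·19 + 1 = 742 → 23783/742
APPEND 50: p_3 = 50·23783 + 609 = 1189759, q_3 = 50·742 + 19 = 37119 → 1189759/37119
APPEND 39: p_4 = 39·1189759 + 23783 = 46424384, q_4 = 39·37119 + 742 = 1448383 → 46424384/1448383
APPEND 49: p_5 = 49·46424384 + 1189759 = 2275984575, q_5 = 49·1448383 + 37119 = 71007886 → 2275984575/71007886

32/1
1189759/37119
2275984575/71007886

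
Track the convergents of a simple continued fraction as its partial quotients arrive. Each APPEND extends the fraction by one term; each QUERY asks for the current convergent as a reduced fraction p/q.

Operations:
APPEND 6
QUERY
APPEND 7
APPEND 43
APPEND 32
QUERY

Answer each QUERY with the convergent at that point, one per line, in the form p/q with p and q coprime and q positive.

APPEND 6: p_0 = 6·1 + 0 = 6, q_0 = 6·0 + 1 = 1 → 6/1
APPEND 7: p_1 = 7·6 + 1 = 43, q_1 = 7·1 + 0 = 7 → 43/7
APPEND 43: p_2 = 43·43 + 6 = 1855, q_2 = 43·7 + 1 = 302 → 1855/302
APPEND 32: p_3 = 32·1855 + 43 = 59403, q_3 = 32·302 + 7 = 9671 → 59403/9671

6/1
59403/9671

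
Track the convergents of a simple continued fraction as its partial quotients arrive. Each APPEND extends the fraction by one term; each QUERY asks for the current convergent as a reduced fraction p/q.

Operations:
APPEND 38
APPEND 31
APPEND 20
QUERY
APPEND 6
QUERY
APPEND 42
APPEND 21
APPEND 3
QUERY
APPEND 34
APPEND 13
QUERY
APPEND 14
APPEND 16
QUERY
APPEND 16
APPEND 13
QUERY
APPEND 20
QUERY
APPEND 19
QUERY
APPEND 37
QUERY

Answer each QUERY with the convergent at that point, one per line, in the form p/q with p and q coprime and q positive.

23618/621
142887/3757
386020469/10149831
172653715354/4539671269
39059107732970/1027000831141
8194948760080043/215473923400865
164526351328704481/4325974385138048
3134195624005465182/82408987241023777
116129764439530916215/3053458502303017797

APPEND 38: p_0 = 38·1 + 0 = 38, q_0 = 38·0 + 1 = 1 → 38/1
APPEND 31: p_1 = 31·38 + 1 = 1179, q_1 = 31·1 + 0 = 31 → 1179/31
APPEND 20: p_2 = 20·1179 + 38 = 23618, q_2 = 20·31 + 1 = 621 → 23618/621
APPEND 6: p_3 = 6·23618 + 1179 = 142887, q_3 = 6·621 + 31 = 3757 → 142887/3757
APPEND 42: p_4 = 42·142887 + 23618 = 6024872, q_4 = 42·3757 + 621 = 158415 → 6024872/158415
APPEND 21: p_5 = 21·6024872 + 142887 = 126665199, q_5 = 21·158415 + 3757 = 3330472 → 126665199/3330472
APPEND 3: p_6 = 3·126665199 + 6024872 = 386020469, q_6 = 3·3330472 + 158415 = 10149831 → 386020469/10149831
APPEND 34: p_7 = 34·386020469 + 126665199 = 13251361145, q_7 = 34·10149831 + 3330472 = 348424726 → 13251361145/348424726
APPEND 13: p_8 = 13·13251361145 + 386020469 = 172653715354, q_8 = 13·348424726 + 10149831 = 4539671269 → 172653715354/4539671269
APPEND 14: p_9 = 14·172653715354 + 13251361145 = 2430403376101, q_9 = 14·4539671269 + 348424726 = 63903822492 → 2430403376101/63903822492
APPEND 16: p_10 = 16·2430403376101 + 172653715354 = 39059107732970, q_10 = 16·63903822492 + 4539671269 = 1027000831141 → 39059107732970/1027000831141
APPEND 16: p_11 = 16·39059107732970 + 2430403376101 = 627376127103621, q_11 = 16·1027000831141 + 63903822492 = 16495917120748 → 627376127103621/16495917120748
APPEND 13: p_12 = 13·627376127103621 + 39059107732970 = 8194948760080043, q_12 = 13·16495917120748 + 1027000831141 = 215473923400865 → 8194948760080043/215473923400865
APPEND 20: p_13 = 20·8194948760080043 + 627376127103621 = 164526351328704481, q_13 = 20·215473923400865 + 16495917120748 = 4325974385138048 → 164526351328704481/4325974385138048
APPEND 19: p_14 = 19·164526351328704481 + 8194948760080043 = 3134195624005465182, q_14 = 19·4325974385138048 + 215473923400865 = 82408987241023777 → 3134195624005465182/82408987241023777
APPEND 37: p_15 = 37·3134195624005465182 + 164526351328704481 = 116129764439530916215, q_15 = 37·82408987241023777 + 4325974385138048 = 3053458502303017797 → 116129764439530916215/3053458502303017797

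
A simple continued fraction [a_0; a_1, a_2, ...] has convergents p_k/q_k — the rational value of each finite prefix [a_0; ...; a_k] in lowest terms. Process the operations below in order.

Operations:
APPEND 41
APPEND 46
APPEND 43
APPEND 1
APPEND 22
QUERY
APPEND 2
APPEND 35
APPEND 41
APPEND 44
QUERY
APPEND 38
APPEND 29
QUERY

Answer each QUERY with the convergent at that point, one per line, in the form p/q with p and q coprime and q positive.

APPEND 41: p_0 = 41·1 + 0 = 41, q_0 = 41·0 + 1 = 1 → 41/1
APPEND 46: p_1 = 46·41 + 1 = 1887, q_1 = 46·1 + 0 = 46 → 1887/46
APPEND 43: p_2 = 43·1887 + 41 = 81182, q_2 = 43·46 + 1 = 1979 → 81182/1979
APPEND 1: p_3 = 1·81182 + 1887 = 83069, q_3 = 1·1979 + 46 = 2025 → 83069/2025
APPEND 22: p_4 = 22·83069 + 81182 = 1908700, q_4 = 22·2025 + 1979 = 46529 → 1908700/46529
APPEND 2: p_5 = 2·1908700 + 83069 = 3900469, q_5 = 2·46529 + 2025 = 95083 → 3900469/95083
APPEND 35: p_6 = 35·3900469 + 1908700 = 138425115, q_6 = 35·95083 + 46529 = 3374434 → 138425115/3374434
APPEND 41: p_7 = 41·138425115 + 3900469 = 5679330184, q_7 = 41·3374434 + 95083 = 138446877 → 5679330184/138446877
APPEND 44: p_8 = 44·5679330184 + 138425115 = 250028953211, q_8 = 44·138446877 + 3374434 = 6095037022 → 250028953211/6095037022
APPEND 38: p_9 = 38·250028953211 + 5679330184 = 9506779552202, q_9 = 38·6095037022 + 138446877 = 231749853713 → 9506779552202/231749853713
APPEND 29: p_10 = 29·9506779552202 + 250028953211 = 275946635967069, q_10 = 29·231749853713 + 6095037022 = 6726840794699 → 275946635967069/6726840794699

1908700/46529
250028953211/6095037022
275946635967069/6726840794699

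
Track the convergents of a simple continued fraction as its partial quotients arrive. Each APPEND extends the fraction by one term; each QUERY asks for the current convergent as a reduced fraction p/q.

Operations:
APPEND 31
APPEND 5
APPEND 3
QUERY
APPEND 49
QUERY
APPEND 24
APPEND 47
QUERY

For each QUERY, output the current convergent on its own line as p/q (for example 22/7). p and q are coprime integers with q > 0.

APPEND 31: p_0 = 31·1 + 0 = 31, q_0 = 31·0 + 1 = 1 → 31/1
APPEND 5: p_1 = 5·31 + 1 = 156, q_1 = 5·1 + 0 = 5 → 156/5
APPEND 3: p_2 = 3·156 + 31 = 499, q_2 = 3·5 + 1 = 16 → 499/16
APPEND 49: p_3 = 49·499 + 156 = 24607, q_3 = 49·16 + 5 = 789 → 24607/789
APPEND 24: p_4 = 24·24607 + 499 = 591067, q_4 = 24·789 + 16 = 18952 → 591067/18952
APPEND 47: p_5 = 47·591067 + 24607 = 27804756, q_5 = 47·18952 + 789 = 891533 → 27804756/891533

499/16
24607/789
27804756/891533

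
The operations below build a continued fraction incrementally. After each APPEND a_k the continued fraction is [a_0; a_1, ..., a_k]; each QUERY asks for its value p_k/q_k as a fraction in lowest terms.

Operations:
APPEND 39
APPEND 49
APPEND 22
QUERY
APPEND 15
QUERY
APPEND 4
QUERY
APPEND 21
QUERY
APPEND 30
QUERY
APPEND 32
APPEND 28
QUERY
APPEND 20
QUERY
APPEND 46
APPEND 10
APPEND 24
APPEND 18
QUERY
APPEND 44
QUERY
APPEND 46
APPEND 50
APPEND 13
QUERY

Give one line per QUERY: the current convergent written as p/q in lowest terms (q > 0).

42103/1079
633457/16234
2575931/66015
54728008/1402549
1644416171/42142485
1476573689611/37841080417
29584149837700/758171570409
5936296720020854328/152133200762003485
261526091439873633683/6702293239375777827
7838924702611907767676525/200893041872154992187828

APPEND 39: p_0 = 39·1 + 0 = 39, q_0 = 39·0 + 1 = 1 → 39/1
APPEND 49: p_1 = 49·39 + 1 = 1912, q_1 = 49·1 + 0 = 49 → 1912/49
APPEND 22: p_2 = 22·1912 + 39 = 42103, q_2 = 22·49 + 1 = 1079 → 42103/1079
APPEND 15: p_3 = 15·42103 + 1912 = 633457, q_3 = 15·1079 + 49 = 16234 → 633457/16234
APPEND 4: p_4 = 4·633457 + 42103 = 2575931, q_4 = 4·16234 + 1079 = 66015 → 2575931/66015
APPEND 21: p_5 = 21·2575931 + 633457 = 54728008, q_5 = 21·66015 + 16234 = 1402549 → 54728008/1402549
APPEND 30: p_6 = 30·54728008 + 2575931 = 1644416171, q_6 = 30·1402549 + 66015 = 42142485 → 1644416171/42142485
APPEND 32: p_7 = 32·1644416171 + 54728008 = 52676045480, q_7 = 32·42142485 + 1402549 = 1349962069 → 52676045480/1349962069
APPEND 28: p_8 = 28·52676045480 + 1644416171 = 1476573689611, q_8 = 28·1349962069 + 42142485 = 37841080417 → 1476573689611/37841080417
APPEND 20: p_9 = 20·1476573689611 + 52676045480 = 29584149837700, q_9 = 20·37841080417 + 1349962069 = 758171570409 → 29584149837700/758171570409
APPEND 46: p_10 = 46·29584149837700 + 1476573689611 = 1362347466223811, q_10 = 46·758171570409 + 37841080417 = 34913733319231 → 1362347466223811/34913733319231
APPEND 10: p_11 = 10·1362347466223811 + 29584149837700 = 13653058812075810, q_11 = 10·34913733319231 + 758171570409 = 349895504762719 → 13653058812075810/349895504762719
APPEND 24: p_12 = 24·13653058812075810 + 1362347466223811 = 329035758956043251, q_12 = 24·349895504762719 + 34913733319231 = 8432405847624487 → 329035758956043251/8432405847624487
APPEND 18: p_13 = 18·329035758956043251 + 13653058812075810 = 5936296720020854328, q_13 = 18·8432405847624487 + 349895504762719 = 152133200762003485 → 5936296720020854328/152133200762003485
APPEND 44: p_14 = 44·5936296720020854328 + 329035758956043251 = 261526091439873633683, q_14 = 44·152133200762003485 + 8432405847624487 = 6702293239375777827 → 261526091439873633683/6702293239375777827
APPEND 46: p_15 = 46·261526091439873633683 + 5936296720020854328 = 12036136502954208003746, q_15 = 46·6702293239375777827 + 152133200762003485 = 308457622212047783527 → 12036136502954208003746/308457622212047783527
APPEND 50: p_16 = 50·12036136502954208003746 + 261526091439873633683 = 602068351239150273820983, q_16 = 50·308457622212047783527 + 6702293239375777827 = 15429583403841764954177 → 602068351239150273820983/15429583403841764954177
APPEND 13: p_17 = 13·602068351239150273820983 + 12036136502954208003746 = 7838924702611907767676525, q_17 = 13·15429583403841764954177 + 308457622212047783527 = 200893041872154992187828 → 7838924702611907767676525/200893041872154992187828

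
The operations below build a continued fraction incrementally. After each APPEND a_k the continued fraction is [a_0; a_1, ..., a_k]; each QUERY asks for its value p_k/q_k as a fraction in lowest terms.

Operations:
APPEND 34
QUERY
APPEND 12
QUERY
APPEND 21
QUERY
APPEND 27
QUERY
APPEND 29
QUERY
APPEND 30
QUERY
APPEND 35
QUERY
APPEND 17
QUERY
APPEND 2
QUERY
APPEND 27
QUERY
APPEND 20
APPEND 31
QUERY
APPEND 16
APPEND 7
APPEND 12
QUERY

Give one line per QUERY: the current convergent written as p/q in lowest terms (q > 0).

APPEND 34: p_0 = 34·1 + 0 = 34, q_0 = 34·0 + 1 = 1 → 34/1
APPEND 12: p_1 = 12·34 + 1 = 409, q_1 = 12·1 + 0 = 12 → 409/12
APPEND 21: p_2 = 21·409 + 34 = 8623, q_2 = 21·12 + 1 = 253 → 8623/253
APPEND 27: p_3 = 27·8623 + 409 = 233230, q_3 = 27·253 + 12 = 6843 → 233230/6843
APPEND 29: p_4 = 29·233230 + 8623 = 6772293, q_4 = 29·6843 + 253 = 198700 → 6772293/198700
APPEND 30: p_5 = 30·6772293 + 233230 = 203402020, q_5 = 30·198700 + 6843 = 5967843 → 203402020/5967843
APPEND 35: p_6 = 35·203402020 + 6772293 = 7125842993, q_6 = 35·5967843 + 198700 = 209073205 → 7125842993/209073205
APPEND 17: p_7 = 17·7125842993 + 203402020 = 121342732901, q_7 = 17·209073205 + 5967843 = 3560212328 → 121342732901/3560212328
APPEND 2: p_8 = 2·121342732901 + 7125842993 = 249811308795, q_8 = 2·3560212328 + 209073205 = 7329497861 → 249811308795/7329497861
APPEND 27: p_9 = 27·249811308795 + 121342732901 = 6866248070366, q_9 = 27·7329497861 + 3560212328 = 201456654575 → 6866248070366/201456654575
APPEND 20: p_10 = 20·6866248070366 + 249811308795 = 137574772716115, q_10 = 20·201456654575 + 7329497861 = 4036462589361 → 137574772716115/4036462589361
APPEND 31: p_11 = 31·137574772716115 + 6866248070366 = 4271684202269931, q_11 = 31·4036462589361 + 201456654575 = 125331796924766 → 4271684202269931/125331796924766
APPEND 16: p_12 = 16·4271684202269931 + 137574772716115 = 68484522009035011, q_12 = 16·125331796924766 + 4036462589361 = 2009345213385617 → 68484522009035011/2009345213385617
APPEND 7: p_13 = 7·68484522009035011 + 4271684202269931 = 483663338265515008, q_13 = 7·2009345213385617 + 125331796924766 = 14190748290624085 → 483663338265515008/14190748290624085
APPEND 12: p_14 = 12·483663338265515008 + 68484522009035011 = 5872444581195215107, q_14 = 12·14190748290624085 + 2009345213385617 = 172298324700874637 → 5872444581195215107/172298324700874637

34/1
409/12
8623/253
233230/6843
6772293/198700
203402020/5967843
7125842993/209073205
121342732901/3560212328
249811308795/7329497861
6866248070366/201456654575
4271684202269931/125331796924766
5872444581195215107/172298324700874637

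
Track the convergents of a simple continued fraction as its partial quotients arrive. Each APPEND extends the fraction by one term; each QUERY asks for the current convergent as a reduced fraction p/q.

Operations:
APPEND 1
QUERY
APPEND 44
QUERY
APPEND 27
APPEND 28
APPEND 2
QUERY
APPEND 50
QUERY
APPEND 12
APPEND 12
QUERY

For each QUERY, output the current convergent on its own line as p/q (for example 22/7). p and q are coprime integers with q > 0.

APPEND 1: p_0 = 1·1 + 0 = 1, q_0 = 1·0 + 1 = 1 → 1/1
APPEND 44: p_1 = 44·1 + 1 = 45, q_1 = 44·1 + 0 = 44 → 45/44
APPEND 27: p_2 = 27·45 + 1 = 1216, q_2 = 27·44 + 1 = 1189 → 1216/1189
APPEND 28: p_3 = 28·1216 + 45 = 34093, q_3 = 28·1189 + 44 = 33336 → 34093/33336
APPEND 2: p_4 = 2·34093 + 1216 = 69402, q_4 = 2·33336 + 1189 = 67861 → 69402/67861
APPEND 50: p_5 = 50·69402 + 34093 = 3504193, q_5 = 50·67861 + 33336 = 3426386 → 3504193/3426386
APPEND 12: p_6 = 12·3504193 + 69402 = 42119718, q_6 = 12·3426386 + 67861 = 41184493 → 42119718/41184493
APPEND 12: p_7 = 12·42119718 + 3504193 = 508940809, q_7 = 12·41184493 + 3426386 = 497640302 → 508940809/497640302

1/1
45/44
69402/67861
3504193/3426386
508940809/497640302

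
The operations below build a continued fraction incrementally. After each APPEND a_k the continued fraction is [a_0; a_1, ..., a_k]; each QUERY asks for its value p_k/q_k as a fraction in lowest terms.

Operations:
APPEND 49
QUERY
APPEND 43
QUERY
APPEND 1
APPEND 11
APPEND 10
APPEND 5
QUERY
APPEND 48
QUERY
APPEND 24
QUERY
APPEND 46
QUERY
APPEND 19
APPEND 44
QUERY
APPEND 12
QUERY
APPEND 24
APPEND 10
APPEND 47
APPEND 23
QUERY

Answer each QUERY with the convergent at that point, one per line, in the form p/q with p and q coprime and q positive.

APPEND 49: p_0 = 49·1 + 0 = 49, q_0 = 49·0 + 1 = 1 → 49/1
APPEND 43: p_1 = 43·49 + 1 = 2108, q_1 = 43·1 + 0 = 43 → 2108/43
APPEND 1: p_2 = 1·2108 + 49 = 2157, q_2 = 1·43 + 1 = 44 → 2157/44
APPEND 11: p_3 = 11·2157 + 2108 = 25835, q_3 = 11·44 + 43 = 527 → 25835/527
APPEND 10: p_4 = 10·25835 + 2157 = 260507, q_4 = 10·527 + 44 = 5314 → 260507/5314
APPEND 5: p_5 = 5·260507 + 25835 = 1328370, q_5 = 5·5314 + 527 = 27097 → 1328370/27097
APPEND 48: p_6 = 48·1328370 + 260507 = 64022267, q_6 = 48·27097 + 5314 = 1305970 → 64022267/1305970
APPEND 24: p_7 = 24·64022267 + 1328370 = 1537862778, q_7 = 24·1305970 + 27097 = 31370377 → 1537862778/31370377
APPEND 46: p_8 = 46·1537862778 + 64022267 = 70805710055, q_8 = 46·31370377 + 1305970 = 1444343312 → 70805710055/1444343312
APPEND 19: p_9 = 19·70805710055 + 1537862778 = 1346846353823, q_9 = 19·1444343312 + 31370377 = 27473893305 → 1346846353823/27473893305
APPEND 44: p_10 = 44·1346846353823 + 70805710055 = 59332045278267, q_10 = 44·27473893305 + 1444343312 = 1210295648732 → 59332045278267/1210295648732
APPEND 12: p_11 = 12·59332045278267 + 1346846353823 = 713331389693027, q_11 = 12·1210295648732 + 27473893305 = 14551021678089 → 713331389693027/14551021678089
APPEND 24: p_12 = 24·713331389693027 + 59332045278267 = 17179285397910915, q_12 = 24·14551021678089 + 1210295648732 = 350434815922868 → 17179285397910915/350434815922868
APPEND 10: p_13 = 10·17179285397910915 + 713331389693027 = 172506185368802177, q_13 = 10·350434815922868 + 14551021678089 = 3518899180906769 → 172506185368802177/3518899180906769
APPEND 47: p_14 = 47·172506185368802177 + 17179285397910915 = 8124969997731613234, q_14 = 47·3518899180906769 + 350434815922868 = 165738696318541011 → 8124969997731613234/165738696318541011
APPEND 23: p_15 = 23·8124969997731613234 + 172506185368802177 = 187046816133195906559, q_15 = 23·165738696318541011 + 3518899180906769 = 3815508914507350022 → 187046816133195906559/3815508914507350022

49/1
2108/43
1328370/27097
64022267/1305970
1537862778/31370377
70805710055/1444343312
59332045278267/1210295648732
713331389693027/14551021678089
187046816133195906559/3815508914507350022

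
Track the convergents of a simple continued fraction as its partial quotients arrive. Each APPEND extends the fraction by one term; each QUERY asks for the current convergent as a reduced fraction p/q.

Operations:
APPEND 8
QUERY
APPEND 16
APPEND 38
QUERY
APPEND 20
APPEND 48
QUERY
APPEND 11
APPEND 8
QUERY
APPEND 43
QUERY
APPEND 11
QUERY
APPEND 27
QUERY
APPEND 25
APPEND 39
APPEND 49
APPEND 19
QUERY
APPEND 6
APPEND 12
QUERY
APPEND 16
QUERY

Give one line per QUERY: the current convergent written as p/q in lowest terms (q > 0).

APPEND 8: p_0 = 8·1 + 0 = 8, q_0 = 8·0 + 1 = 1 → 8/1
APPEND 16: p_1 = 16·8 + 1 = 129, q_1 = 16·1 + 0 = 16 → 129/16
APPEND 38: p_2 = 38·129 + 8 = 4910, q_2 = 38·16 + 1 = 609 → 4910/609
APPEND 20: p_3 = 20·4910 + 129 = 98329, q_3 = 20·609 + 16 = 12196 → 98329/12196
APPEND 48: p_4 = 48·98329 + 4910 = 4724702, q_4 = 48·12196 + 609 = 586017 → 4724702/586017
APPEND 11: p_5 = 11·4724702 + 98329 = 52070051, q_5 = 11·586017 + 12196 = 6458383 → 52070051/6458383
APPEND 8: p_6 = 8·52070051 + 4724702 = 421285110, q_6 = 8·6458383 + 586017 = 52253081 → 421285110/52253081
APPEND 43: p_7 = 43·421285110 + 52070051 = 18167329781, q_7 = 43·52253081 + 6458383 = 2253340866 → 18167329781/2253340866
APPEND 11: p_8 = 11·18167329781 + 421285110 = 200261912701, q_8 = 11·2253340866 + 52253081 = 24839002607 → 200261912701/24839002607
APPEND 27: p_9 = 27·200261912701 + 18167329781 = 5425238972708, q_9 = 27·24839002607 + 2253340866 = 672906411255 → 5425238972708/672906411255
APPEND 25: p_10 = 25·5425238972708 + 200261912701 = 135831236230401, q_10 = 25·672906411255 + 24839002607 = 16847499283982 → 135831236230401/16847499283982
APPEND 39: p_11 = 39·135831236230401 + 5425238972708 = 5302843451958347, q_11 = 39·16847499283982 + 672906411255 = 657725378486553 → 5302843451958347/657725378486553
APPEND 49: p_12 = 49·5302843451958347 + 135831236230401 = 259975160382189404, q_12 = 49·657725378486553 + 16847499283982 = 32245391045125079 → 259975160382189404/32245391045125079
APPEND 19: p_13 = 19·259975160382189404 + 5302843451958347 = 4944830890713557023, q_13 = 19·32245391045125079 + 657725378486553 = 613320155235863054 → 4944830890713557023/613320155235863054
APPEND 6: p_14 = 6·4944830890713557023 + 259975160382189404 = 29928960504663531542, q_14 = 6·613320155235863054 + 32245391045125079 = 3712166322460303403 → 29928960504663531542/3712166322460303403
APPEND 12: p_15 = 12·29928960504663531542 + 4944830890713557023 = 364092356946675935527, q_15 = 12·3712166322460303403 + 613320155235863054 = 45159316024759503890 → 364092356946675935527/45159316024759503890
APPEND 16: p_16 = 16·364092356946675935527 + 29928960504663531542 = 5855406671651478499974, q_16 = 16·45159316024759503890 + 3712166322460303403 = 726261222718612365643 → 5855406671651478499974/726261222718612365643

8/1
4910/609
4724702/586017
421285110/52253081
18167329781/2253340866
200261912701/24839002607
5425238972708/672906411255
4944830890713557023/613320155235863054
364092356946675935527/45159316024759503890
5855406671651478499974/726261222718612365643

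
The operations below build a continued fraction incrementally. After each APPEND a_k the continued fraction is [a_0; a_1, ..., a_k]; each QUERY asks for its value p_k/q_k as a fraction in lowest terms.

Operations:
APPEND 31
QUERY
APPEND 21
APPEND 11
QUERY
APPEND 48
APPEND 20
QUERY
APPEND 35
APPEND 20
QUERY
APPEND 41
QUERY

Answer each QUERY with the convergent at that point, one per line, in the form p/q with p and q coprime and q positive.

31/1
7203/232
6935123/223372
4868449143/156806912
199849490564/6436912569

APPEND 31: p_0 = 31·1 + 0 = 31, q_0 = 31·0 + 1 = 1 → 31/1
APPEND 21: p_1 = 21·31 + 1 = 652, q_1 = 21·1 + 0 = 21 → 652/21
APPEND 11: p_2 = 11·652 + 31 = 7203, q_2 = 11·21 + 1 = 232 → 7203/232
APPEND 48: p_3 = 48·7203 + 652 = 346396, q_3 = 48·232 + 21 = 11157 → 346396/11157
APPEND 20: p_4 = 20·346396 + 7203 = 6935123, q_4 = 20·11157 + 232 = 223372 → 6935123/223372
APPEND 35: p_5 = 35·6935123 + 346396 = 243075701, q_5 = 35·223372 + 11157 = 7829177 → 243075701/7829177
APPEND 20: p_6 = 20·243075701 + 6935123 = 4868449143, q_6 = 20·7829177 + 223372 = 156806912 → 4868449143/156806912
APPEND 41: p_7 = 41·4868449143 + 243075701 = 199849490564, q_7 = 41·156806912 + 7829177 = 6436912569 → 199849490564/6436912569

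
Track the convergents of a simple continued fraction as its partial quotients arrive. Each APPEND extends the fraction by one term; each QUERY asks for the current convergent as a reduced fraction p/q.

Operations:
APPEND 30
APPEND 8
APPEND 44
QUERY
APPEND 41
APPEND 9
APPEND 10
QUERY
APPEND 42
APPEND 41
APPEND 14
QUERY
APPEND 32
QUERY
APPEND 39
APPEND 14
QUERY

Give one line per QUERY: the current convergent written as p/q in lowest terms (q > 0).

APPEND 30: p_0 = 30·1 + 0 = 30, q_0 = 30·0 + 1 = 1 → 30/1
APPEND 8: p_1 = 8·30 + 1 = 241, q_1 = 8·1 + 0 = 8 → 241/8
APPEND 44: p_2 = 44·241 + 30 = 10634, q_2 = 44·8 + 1 = 353 → 10634/353
APPEND 41: p_3 = 41·10634 + 241 = 436235, q_3 = 41·353 + 8 = 14481 → 436235/14481
APPEND 9: p_4 = 9·436235 + 10634 = 3936749, q_4 = 9·14481 + 353 = 130682 → 3936749/130682
APPEND 10: p_5 = 10·3936749 + 436235 = 39803725, q_5 = 10·130682 + 14481 = 1321301 → 39803725/1321301
APPEND 42: p_6 = 42·39803725 + 3936749 = 1675693199, q_6 = 42·1321301 + 130682 = 55625324 → 1675693199/55625324
APPEND 41: p_7 = 41·1675693199 + 39803725 = 68743224884, q_7 = 41·55625324 + 1321301 = 2281959585 → 68743224884/2281959585
APPEND 14: p_8 = 14·68743224884 + 1675693199 = 964080841575, q_8 = 14·2281959585 + 55625324 = 32003059514 → 964080841575/32003059514
APPEND 32: p_9 = 32·964080841575 + 68743224884 = 30919330155284, q_9 = 32·32003059514 + 2281959585 = 1026379864033 → 30919330155284/1026379864033
APPEND 39: p_10 = 39·30919330155284 + 964080841575 = 1206817956897651, q_10 = 39·1026379864033 + 32003059514 = 40060817756801 → 1206817956897651/40060817756801
APPEND 14: p_11 = 14·1206817956897651 + 30919330155284 = 16926370726722398, q_11 = 14·40060817756801 + 1026379864033 = 561877828459247 → 16926370726722398/561877828459247

10634/353
39803725/1321301
964080841575/32003059514
30919330155284/1026379864033
16926370726722398/561877828459247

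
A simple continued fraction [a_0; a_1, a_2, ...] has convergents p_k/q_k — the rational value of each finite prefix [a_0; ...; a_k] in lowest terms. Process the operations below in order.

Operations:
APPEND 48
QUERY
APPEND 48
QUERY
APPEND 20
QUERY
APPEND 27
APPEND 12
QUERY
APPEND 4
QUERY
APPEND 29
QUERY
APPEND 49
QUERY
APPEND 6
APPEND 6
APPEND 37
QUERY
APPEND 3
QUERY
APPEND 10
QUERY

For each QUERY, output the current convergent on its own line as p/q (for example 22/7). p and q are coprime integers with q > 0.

APPEND 48: p_0 = 48·1 + 0 = 48, q_0 = 48·0 + 1 = 1 → 48/1
APPEND 48: p_1 = 48·48 + 1 = 2305, q_1 = 48·1 + 0 = 48 → 2305/48
APPEND 20: p_2 = 20·2305 + 48 = 46148, q_2 = 20·48 + 1 = 961 → 46148/961
APPEND 27: p_3 = 27·46148 + 2305 = 1248301, q_3 = 27·961 + 48 = 25995 → 1248301/25995
APPEND 12: p_4 = 12·1248301 + 46148 = 15025760, q_4 = 12·25995 + 961 = 312901 → 15025760/312901
APPEND 4: p_5 = 4·15025760 + 1248301 = 61351341, q_5 = 4·312901 + 25995 = 1277599 → 61351341/1277599
APPEND 29: p_6 = 29·61351341 + 15025760 = 1794214649, q_6 = 29·1277599 + 312901 = 37363272 → 1794214649/37363272
APPEND 49: p_7 = 49·1794214649 + 61351341 = 87977869142, q_7 = 49·37363272 + 1277599 = 1832077927 → 87977869142/1832077927
APPEND 6: p_8 = 6·87977869142 + 1794214649 = 529661429501, q_8 = 6·1832077927 + 37363272 = 11029830834 → 529661429501/11029830834
APPEND 6: p_9 = 6·529661429501 + 87977869142 = 3265946446148, q_9 = 6·11029830834 + 1832077927 = 68011062931 → 3265946446148/68011062931
APPEND 37: p_10 = 37·3265946446148 + 529661429501 = 121369679936977, q_10 = 37·68011062931 + 11029830834 = 2527439159281 → 121369679936977/2527439159281
APPEND 3: p_11 = 3·121369679936977 + 3265946446148 = 367374986257079, q_11 = 3·2527439159281 + 68011062931 = 7650328540774 → 367374986257079/7650328540774
APPEND 10: p_12 = 10·367374986257079 + 121369679936977 = 3795119542507767, q_12 = 10·7650328540774 + 2527439159281 = 79030724567021 → 3795119542507767/79030724567021

48/1
2305/48
46148/961
15025760/312901
61351341/1277599
1794214649/37363272
87977869142/1832077927
121369679936977/2527439159281
367374986257079/7650328540774
3795119542507767/79030724567021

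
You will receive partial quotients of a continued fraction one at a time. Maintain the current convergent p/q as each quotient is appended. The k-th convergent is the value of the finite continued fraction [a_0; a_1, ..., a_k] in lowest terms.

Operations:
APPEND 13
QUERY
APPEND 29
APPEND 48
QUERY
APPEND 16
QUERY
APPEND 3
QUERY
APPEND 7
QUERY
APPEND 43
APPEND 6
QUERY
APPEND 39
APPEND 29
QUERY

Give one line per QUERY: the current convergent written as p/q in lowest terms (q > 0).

13/1
18157/1393
290890/22317
890827/68344
6526679/500725
1695754823/130097839
1927759062332/147897139799

APPEND 13: p_0 = 13·1 + 0 = 13, q_0 = 13·0 + 1 = 1 → 13/1
APPEND 29: p_1 = 29·13 + 1 = 378, q_1 = 29·1 + 0 = 29 → 378/29
APPEND 48: p_2 = 48·378 + 13 = 18157, q_2 = 48·29 + 1 = 1393 → 18157/1393
APPEND 16: p_3 = 16·18157 + 378 = 290890, q_3 = 16·1393 + 29 = 22317 → 290890/22317
APPEND 3: p_4 = 3·290890 + 18157 = 890827, q_4 = 3·22317 + 1393 = 68344 → 890827/68344
APPEND 7: p_5 = 7·890827 + 290890 = 6526679, q_5 = 7·68344 + 22317 = 500725 → 6526679/500725
APPEND 43: p_6 = 43·6526679 + 890827 = 281538024, q_6 = 43·500725 + 68344 = 21599519 → 281538024/21599519
APPEND 6: p_7 = 6·281538024 + 6526679 = 1695754823, q_7 = 6·21599519 + 500725 = 130097839 → 1695754823/130097839
APPEND 39: p_8 = 39·1695754823 + 281538024 = 66415976121, q_8 = 39·130097839 + 21599519 = 5095415240 → 66415976121/5095415240
APPEND 29: p_9 = 29·66415976121 + 1695754823 = 1927759062332, q_9 = 29·5095415240 + 130097839 = 147897139799 → 1927759062332/147897139799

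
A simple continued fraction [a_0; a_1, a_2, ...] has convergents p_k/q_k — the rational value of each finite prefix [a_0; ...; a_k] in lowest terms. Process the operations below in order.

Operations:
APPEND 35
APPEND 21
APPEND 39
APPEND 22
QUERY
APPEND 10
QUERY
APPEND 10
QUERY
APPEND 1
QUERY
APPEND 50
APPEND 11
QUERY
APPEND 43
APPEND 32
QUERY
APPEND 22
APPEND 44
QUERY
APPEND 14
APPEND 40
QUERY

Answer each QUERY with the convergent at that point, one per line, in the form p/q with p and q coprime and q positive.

APPEND 35: p_0 = 35·1 + 0 = 35, q_0 = 35·0 + 1 = 1 → 35/1
APPEND 21: p_1 = 21·35 + 1 = 736, q_1 = 21·1 + 0 = 21 → 736/21
APPEND 39: p_2 = 39·736 + 35 = 28739, q_2 = 39·21 + 1 = 820 → 28739/820
APPEND 22: p_3 = 22·28739 + 736 = 632994, q_3 = 22·820 + 21 = 18061 → 632994/18061
APPEND 10: p_4 = 10·632994 + 28739 = 6358679, q_4 = 10·18061 + 820 = 181430 → 6358679/181430
APPEND 10: p_5 = 10·6358679 + 632994 = 64219784, q_5 = 10·181430 + 18061 = 1832361 → 64219784/1832361
APPEND 1: p_6 = 1·64219784 + 6358679 = 70578463, q_6 = 1·1832361 + 181430 = 2013791 → 70578463/2013791
APPEND 50: p_7 = 50·70578463 + 64219784 = 3593142934, q_7 = 50·2013791 + 1832361 = 102521911 → 3593142934/102521911
APPEND 11: p_8 = 11·3593142934 + 70578463 = 39595150737, q_8 = 11·102521911 + 2013791 = 1129754812 → 39595150737/1129754812
APPEND 43: p_9 = 43·39595150737 + 3593142934 = 1706184624625, q_9 = 43·1129754812 + 102521911 = 48681978827 → 1706184624625/48681978827
APPEND 32: p_10 = 32·1706184624625 + 39595150737 = 54637503138737, q_10 = 32·48681978827 + 1129754812 = 1558953077276 → 54637503138737/1558953077276
APPEND 22: p_11 = 22·54637503138737 + 1706184624625 = 1203731253676839, q_11 = 22·1558953077276 + 48681978827 = 34345649678899 → 1203731253676839/34345649678899
APPEND 44: p_12 = 44·1203731253676839 + 54637503138737 = 53018812664919653, q_12 = 44·34345649678899 + 1558953077276 = 1512767538948832 → 53018812664919653/1512767538948832
APPEND 14: p_13 = 14·53018812664919653 + 1203731253676839 = 743467108562551981, q_13 = 14·1512767538948832 + 34345649678899 = 21213091194962547 → 743467108562551981/21213091194962547
APPEND 40: p_14 = 40·743467108562551981 + 53018812664919653 = 29791703155166998893, q_14 = 40·21213091194962547 + 1512767538948832 = 850036415337450712 → 29791703155166998893/850036415337450712

632994/18061
6358679/181430
64219784/1832361
70578463/2013791
39595150737/1129754812
54637503138737/1558953077276
53018812664919653/1512767538948832
29791703155166998893/850036415337450712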